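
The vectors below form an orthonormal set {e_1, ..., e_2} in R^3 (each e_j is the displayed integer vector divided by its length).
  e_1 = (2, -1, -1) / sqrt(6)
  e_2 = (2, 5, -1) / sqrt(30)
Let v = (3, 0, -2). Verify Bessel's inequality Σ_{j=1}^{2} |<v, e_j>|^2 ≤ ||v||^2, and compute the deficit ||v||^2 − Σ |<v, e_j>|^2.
Σ |<v, e_j>|^2 = 64/5; ||v||^2 = 13; deficit = 1/5

Write each e_j = u_j / sqrt(<u_j, u_j>) where u_j is the displayed integer vector. Then <v, e_j> = <v, u_j> / sqrt(<u_j, u_j>), so |<v, e_j>|^2 = <v, u_j>^2 / <u_j, u_j>.
Coefficients: <v, e_1> = 8/sqrt(6), <v, e_2> = 8/sqrt(30).
Square and sum: Σ |<v, e_j>|^2 = 64/5.
Compute ||v||^2 = v·v = 13.
Deficit = 13 − 64/5 = 1/5 ≥ 0, confirming Bessel's inequality. (The deficit equals ||v − Σ <v,e_j> e_j||^2, the squared distance from v to span{e_j}.)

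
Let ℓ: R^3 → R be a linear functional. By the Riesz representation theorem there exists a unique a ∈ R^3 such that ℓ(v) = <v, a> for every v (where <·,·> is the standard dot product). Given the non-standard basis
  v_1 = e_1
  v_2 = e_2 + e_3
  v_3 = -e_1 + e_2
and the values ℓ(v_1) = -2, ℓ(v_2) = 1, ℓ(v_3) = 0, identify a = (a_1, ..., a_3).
a = (-2, -2, 3)

Write a = (a_1, ..., a_3) in the standard basis. For each basis vector v_i, ℓ(v_i) = <v_i, a> is a linear equation in the a_j's. Collect the n equations into a matrix system V a = ℓ, where row i of V is v_i (expressed in the standard basis). Since V is invertible (lower-triangular with 1s on the diagonal, up to permutation), solve by back-substitution:
  V =
[[1, 0, 0],
 [0, 1, 1],
 [-1, 1, 0]]
  V a = (-2, 1, 0)
Solving gives a = (-2, -2, 3).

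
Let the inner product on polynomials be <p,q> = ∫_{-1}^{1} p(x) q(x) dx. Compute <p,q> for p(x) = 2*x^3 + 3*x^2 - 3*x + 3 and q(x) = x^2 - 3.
<p,q> = -104/5

Expand the product: p(x)·q(x) = 2*x^5 + 3*x^4 - 9*x^3 - 6*x^2 + 9*x - 9.
∫_{-1}^{1} of each monomial x^k gives [2/(k+1) if k even, 0 if k odd]. Integrating term-by-term (or equivalently evaluating the antiderivative F(x) = x^6/3 + 3*x^5/5 - 9*x^4/4 - 2*x^3 + 9*x^2/2 - 9*x at the endpoints):
  F(1) − F(−1) = -469/60 − (779/60) = -104/5.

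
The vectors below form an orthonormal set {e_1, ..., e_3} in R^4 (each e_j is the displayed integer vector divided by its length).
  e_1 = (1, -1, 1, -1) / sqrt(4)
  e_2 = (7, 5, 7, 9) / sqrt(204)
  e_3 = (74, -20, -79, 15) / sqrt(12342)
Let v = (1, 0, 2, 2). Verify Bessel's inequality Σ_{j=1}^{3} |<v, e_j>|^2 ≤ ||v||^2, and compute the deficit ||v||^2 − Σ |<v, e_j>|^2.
Σ |<v, e_j>|^2 = 961/121; ||v||^2 = 9; deficit = 128/121

Write each e_j = u_j / sqrt(<u_j, u_j>) where u_j is the displayed integer vector. Then <v, e_j> = <v, u_j> / sqrt(<u_j, u_j>), so |<v, e_j>|^2 = <v, u_j>^2 / <u_j, u_j>.
Coefficients: <v, e_1> = 1/sqrt(4), <v, e_2> = 39/sqrt(204), <v, e_3> = -54/sqrt(12342).
Square and sum: Σ |<v, e_j>|^2 = 961/121.
Compute ||v||^2 = v·v = 9.
Deficit = 9 − 961/121 = 128/121 ≥ 0, confirming Bessel's inequality. (The deficit equals ||v − Σ <v,e_j> e_j||^2, the squared distance from v to span{e_j}.)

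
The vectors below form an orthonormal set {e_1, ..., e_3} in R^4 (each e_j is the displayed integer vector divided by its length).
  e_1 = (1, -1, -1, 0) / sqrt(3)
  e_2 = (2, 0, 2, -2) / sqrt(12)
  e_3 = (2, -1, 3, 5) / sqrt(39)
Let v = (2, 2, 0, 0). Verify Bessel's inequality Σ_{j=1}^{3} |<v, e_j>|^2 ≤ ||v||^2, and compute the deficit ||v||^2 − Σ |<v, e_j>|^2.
Σ |<v, e_j>|^2 = 56/39; ||v||^2 = 8; deficit = 256/39

Write each e_j = u_j / sqrt(<u_j, u_j>) where u_j is the displayed integer vector. Then <v, e_j> = <v, u_j> / sqrt(<u_j, u_j>), so |<v, e_j>|^2 = <v, u_j>^2 / <u_j, u_j>.
Coefficients: <v, e_1> = 0/sqrt(3), <v, e_2> = 4/sqrt(12), <v, e_3> = 2/sqrt(39).
Square and sum: Σ |<v, e_j>|^2 = 56/39.
Compute ||v||^2 = v·v = 8.
Deficit = 8 − 56/39 = 256/39 ≥ 0, confirming Bessel's inequality. (The deficit equals ||v − Σ <v,e_j> e_j||^2, the squared distance from v to span{e_j}.)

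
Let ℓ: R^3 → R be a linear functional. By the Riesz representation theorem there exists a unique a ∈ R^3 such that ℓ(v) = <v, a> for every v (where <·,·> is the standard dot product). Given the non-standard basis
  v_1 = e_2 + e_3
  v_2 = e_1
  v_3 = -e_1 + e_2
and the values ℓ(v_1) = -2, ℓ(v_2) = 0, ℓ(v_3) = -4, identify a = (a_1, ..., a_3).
a = (0, -4, 2)

Write a = (a_1, ..., a_3) in the standard basis. For each basis vector v_i, ℓ(v_i) = <v_i, a> is a linear equation in the a_j's. Collect the n equations into a matrix system V a = ℓ, where row i of V is v_i (expressed in the standard basis). Since V is invertible (lower-triangular with 1s on the diagonal, up to permutation), solve by back-substitution:
  V =
[[0, 1, 1],
 [1, 0, 0],
 [-1, 1, 0]]
  V a = (-2, 0, -4)
Solving gives a = (0, -4, 2).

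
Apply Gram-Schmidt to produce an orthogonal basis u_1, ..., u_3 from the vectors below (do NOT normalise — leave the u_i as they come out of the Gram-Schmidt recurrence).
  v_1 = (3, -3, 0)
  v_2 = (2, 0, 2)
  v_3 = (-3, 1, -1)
Orthogonal basis:
  u_1 = (3, -3, 0)
  u_2 = (1, 1, 2)
  u_3 = (-1/3, -1/3, 1/3)

Apply the Gram-Schmidt recurrence
  u_1 = v_1
  u_i = v_i − Σ_{j<i} ((v_i · u_j) / (u_j · u_j)) · u_j.

Step by step this gives:
  u_1 = (3, -3, 0)
  u_2 = (1, 1, 2)
  u_3 = (-1/3, -1/3, 1/3)

Orthogonality check:
  u_2 · u_1 = 0 (should be 0)
  u_3 · u_1 = 0 (should be 0)
  u_3 · u_2 = 0 (should be 0)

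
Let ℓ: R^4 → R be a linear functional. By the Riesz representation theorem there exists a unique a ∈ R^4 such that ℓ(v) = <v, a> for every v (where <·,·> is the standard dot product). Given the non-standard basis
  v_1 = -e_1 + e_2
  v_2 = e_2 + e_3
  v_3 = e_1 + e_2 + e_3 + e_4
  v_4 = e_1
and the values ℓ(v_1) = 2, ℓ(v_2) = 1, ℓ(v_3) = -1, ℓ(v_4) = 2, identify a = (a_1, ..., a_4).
a = (2, 4, -3, -4)

Write a = (a_1, ..., a_4) in the standard basis. For each basis vector v_i, ℓ(v_i) = <v_i, a> is a linear equation in the a_j's. Collect the n equations into a matrix system V a = ℓ, where row i of V is v_i (expressed in the standard basis). Since V is invertible (lower-triangular with 1s on the diagonal, up to permutation), solve by back-substitution:
  V =
[[-1, 1, 0, 0],
 [0, 1, 1, 0],
 [1, 1, 1, 1],
 [1, 0, 0, 0]]
  V a = (2, 1, -1, 2)
Solving gives a = (2, 4, -3, -4).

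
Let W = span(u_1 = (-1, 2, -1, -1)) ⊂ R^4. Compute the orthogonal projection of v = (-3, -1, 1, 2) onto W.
proj_W(v) = (2/7, -4/7, 2/7, 2/7)

Set up U = [u_1 | ... | u_1] ∈ R^(4×1). The projector onto W = col(U) is P = U (U^T U)^(-1) U^T.
Compute U^T U =
  [7],
and U^T v = (-2).
Solve U^T U · c = U^T v for the coefficients: c = (-2/7). The projection is proj_W(v) = U c.
Check: (v - proj_W(v)) · u_1 = 0  (should be 0).
Result: proj_W(v) = (2/7, -4/7, 2/7, 2/7).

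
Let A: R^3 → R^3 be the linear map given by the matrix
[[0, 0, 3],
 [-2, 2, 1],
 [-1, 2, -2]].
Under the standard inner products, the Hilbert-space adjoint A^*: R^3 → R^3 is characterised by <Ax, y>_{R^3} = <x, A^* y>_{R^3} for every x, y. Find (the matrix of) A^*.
A^* = A^T =
[[0, -2, -1],
 [0, 2, 2],
 [3, 1, -2]]

For real matrices with standard dot products, the defining identity <Ax, y> = <x, A^* y> gives (Ax)^T y = x^T (A^*) y, i.e. x^T A^T y = x^T (A^*) y. Since this holds for all x, y, we must have A^* = A^T. Therefore
A^* =
[[0, -2, -1],
 [0, 2, 2],
 [3, 1, -2]].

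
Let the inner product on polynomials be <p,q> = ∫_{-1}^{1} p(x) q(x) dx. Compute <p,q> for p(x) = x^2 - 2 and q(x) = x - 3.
<p,q> = 10

Expand the product: p(x)·q(x) = x^3 - 3*x^2 - 2*x + 6.
∫_{-1}^{1} of each monomial x^k gives [2/(k+1) if k even, 0 if k odd]. Integrating term-by-term (or equivalently evaluating the antiderivative F(x) = x^4/4 - x^3 - x^2 + 6*x at the endpoints):
  F(1) − F(−1) = 17/4 − (-23/4) = 10.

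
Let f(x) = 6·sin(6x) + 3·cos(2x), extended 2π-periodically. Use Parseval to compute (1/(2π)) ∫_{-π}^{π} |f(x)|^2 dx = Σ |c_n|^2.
Σ |c_n|^2 = 45/2

Expand |f|^2 and use orthogonality of {sin(nx), cos(mx)} on [-π, π]:
  ∫_{-π}^{π} sin(nx)^2 dx = π, ∫ cos(mx)^2 dx = π, and cross terms integrate to 0.
So ∫_{-π}^{π} f(x)^2 dx = 6^2 · π + 3^2 · π = (36 + 9)π.
Divide by 2π: (36 + 9)/2 = 45/2.
By Parseval, this equals Σ |c_n|^2.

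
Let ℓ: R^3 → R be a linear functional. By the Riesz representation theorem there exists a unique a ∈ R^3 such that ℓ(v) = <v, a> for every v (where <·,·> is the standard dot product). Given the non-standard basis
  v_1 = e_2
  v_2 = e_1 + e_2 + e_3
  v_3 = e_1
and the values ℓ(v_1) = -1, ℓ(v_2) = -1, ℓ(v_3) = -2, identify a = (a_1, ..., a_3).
a = (-2, -1, 2)

Write a = (a_1, ..., a_3) in the standard basis. For each basis vector v_i, ℓ(v_i) = <v_i, a> is a linear equation in the a_j's. Collect the n equations into a matrix system V a = ℓ, where row i of V is v_i (expressed in the standard basis). Since V is invertible (lower-triangular with 1s on the diagonal, up to permutation), solve by back-substitution:
  V =
[[0, 1, 0],
 [1, 1, 1],
 [1, 0, 0]]
  V a = (-1, -1, -2)
Solving gives a = (-2, -1, 2).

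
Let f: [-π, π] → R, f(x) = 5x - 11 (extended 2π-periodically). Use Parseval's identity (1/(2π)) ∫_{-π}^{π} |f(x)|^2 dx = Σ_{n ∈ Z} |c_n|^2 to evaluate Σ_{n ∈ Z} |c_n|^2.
Σ |c_n|^2 = 25π^2/3 + 121

Expand and integrate term by term over [-π, π]:
  ∫ (5x)^2 dx = 25·(2π^3/3); ∫ 2·5·(-11)·x dx = 0 (odd integrand); ∫ (-11)^2 dx = 121·2π.
So (1/(2π)) ∫_{-π}^{π} (5x - 11)^2 dx = 25π^2/3 + 121 = 25π^2/3 + 121.
Parseval ⇒ Σ |c_n|^2 = 25π^2/3 + 121.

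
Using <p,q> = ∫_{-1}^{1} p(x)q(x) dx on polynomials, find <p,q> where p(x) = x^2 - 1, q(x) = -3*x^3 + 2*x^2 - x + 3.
<p,q> = -68/15

Expand the product: p(x)·q(x) = -3*x^5 + 2*x^4 + 2*x^3 + x^2 + x - 3.
∫_{-1}^{1} of each monomial x^k gives [2/(k+1) if k even, 0 if k odd]. Integrating term-by-term (or equivalently evaluating the antiderivative F(x) = -x^6/2 + 2*x^5/5 + x^4/2 + x^3/3 + x^2/2 - 3*x at the endpoints):
  F(1) − F(−1) = -53/30 − (83/30) = -68/15.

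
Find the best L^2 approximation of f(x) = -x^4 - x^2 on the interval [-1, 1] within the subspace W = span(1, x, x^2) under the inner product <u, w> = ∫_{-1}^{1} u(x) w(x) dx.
g(x) = 3/35 - 13*x^2/7

The best approximation g ∈ W is the orthogonal projection of f onto W. Writing g = a_0 + a_1 x + a_2 x^2, the coefficients solve the normal equations G · a = b where
  G_{ij} = <φ_i, φ_j> and b_i = <f, φ_i>, with φ_0 = 1, φ_1 = x, φ_2 = x^2.
G =
  [2, 0, 2/3]
  [0, 2/3, 0]
  [2/3, 0, 2/5],
b = (-16/15, 0, -24/35).
Solving gives a_0 = 3/35, a_1 = 0, a_2 = -13/7, so
  g(x) = 3/35 - 13*x^2/7.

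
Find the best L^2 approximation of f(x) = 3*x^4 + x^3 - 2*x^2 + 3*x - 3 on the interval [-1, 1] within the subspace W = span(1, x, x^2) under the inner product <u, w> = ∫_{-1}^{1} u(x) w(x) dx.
g(x) = 4*x^2/7 + 18*x/5 - 114/35

The best approximation g ∈ W is the orthogonal projection of f onto W. Writing g = a_0 + a_1 x + a_2 x^2, the coefficients solve the normal equations G · a = b where
  G_{ij} = <φ_i, φ_j> and b_i = <f, φ_i>, with φ_0 = 1, φ_1 = x, φ_2 = x^2.
G =
  [2, 0, 2/3]
  [0, 2/3, 0]
  [2/3, 0, 2/5],
b = (-92/15, 12/5, -68/35).
Solving gives a_0 = -114/35, a_1 = 18/5, a_2 = 4/7, so
  g(x) = 4*x^2/7 + 18*x/5 - 114/35.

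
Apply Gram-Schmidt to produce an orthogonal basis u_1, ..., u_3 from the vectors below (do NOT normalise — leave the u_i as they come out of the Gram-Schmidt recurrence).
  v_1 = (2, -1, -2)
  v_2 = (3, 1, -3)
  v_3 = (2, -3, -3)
Orthogonal basis:
  u_1 = (2, -1, -2)
  u_2 = (5/9, 20/9, -5/9)
  u_3 = (-1/2, 0, -1/2)

Apply the Gram-Schmidt recurrence
  u_1 = v_1
  u_i = v_i − Σ_{j<i} ((v_i · u_j) / (u_j · u_j)) · u_j.

Step by step this gives:
  u_1 = (2, -1, -2)
  u_2 = (5/9, 20/9, -5/9)
  u_3 = (-1/2, 0, -1/2)

Orthogonality check:
  u_2 · u_1 = 0 (should be 0)
  u_3 · u_1 = 0 (should be 0)
  u_3 · u_2 = 0 (should be 0)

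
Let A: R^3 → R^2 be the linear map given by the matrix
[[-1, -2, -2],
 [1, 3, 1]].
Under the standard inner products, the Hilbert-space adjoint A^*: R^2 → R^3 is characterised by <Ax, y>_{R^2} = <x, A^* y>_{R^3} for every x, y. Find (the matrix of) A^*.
A^* = A^T =
[[-1, 1],
 [-2, 3],
 [-2, 1]]

For real matrices with standard dot products, the defining identity <Ax, y> = <x, A^* y> gives (Ax)^T y = x^T (A^*) y, i.e. x^T A^T y = x^T (A^*) y. Since this holds for all x, y, we must have A^* = A^T. Therefore
A^* =
[[-1, 1],
 [-2, 3],
 [-2, 1]].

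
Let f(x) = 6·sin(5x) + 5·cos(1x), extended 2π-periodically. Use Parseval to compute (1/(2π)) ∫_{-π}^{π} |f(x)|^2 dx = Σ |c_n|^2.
Σ |c_n|^2 = 61/2

Expand |f|^2 and use orthogonality of {sin(nx), cos(mx)} on [-π, π]:
  ∫_{-π}^{π} sin(nx)^2 dx = π, ∫ cos(mx)^2 dx = π, and cross terms integrate to 0.
So ∫_{-π}^{π} f(x)^2 dx = 6^2 · π + 5^2 · π = (36 + 25)π.
Divide by 2π: (36 + 25)/2 = 61/2.
By Parseval, this equals Σ |c_n|^2.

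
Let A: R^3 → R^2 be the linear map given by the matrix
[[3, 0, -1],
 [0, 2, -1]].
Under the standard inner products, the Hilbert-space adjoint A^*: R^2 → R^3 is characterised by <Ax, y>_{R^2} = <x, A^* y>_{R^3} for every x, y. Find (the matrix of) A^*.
A^* = A^T =
[[3, 0],
 [0, 2],
 [-1, -1]]

For real matrices with standard dot products, the defining identity <Ax, y> = <x, A^* y> gives (Ax)^T y = x^T (A^*) y, i.e. x^T A^T y = x^T (A^*) y. Since this holds for all x, y, we must have A^* = A^T. Therefore
A^* =
[[3, 0],
 [0, 2],
 [-1, -1]].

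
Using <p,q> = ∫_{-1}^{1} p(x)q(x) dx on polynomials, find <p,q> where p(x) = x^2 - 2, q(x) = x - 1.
<p,q> = 10/3

Expand the product: p(x)·q(x) = x^3 - x^2 - 2*x + 2.
∫_{-1}^{1} of each monomial x^k gives [2/(k+1) if k even, 0 if k odd]. Integrating term-by-term (or equivalently evaluating the antiderivative F(x) = x^4/4 - x^3/3 - x^2 + 2*x at the endpoints):
  F(1) − F(−1) = 11/12 − (-29/12) = 10/3.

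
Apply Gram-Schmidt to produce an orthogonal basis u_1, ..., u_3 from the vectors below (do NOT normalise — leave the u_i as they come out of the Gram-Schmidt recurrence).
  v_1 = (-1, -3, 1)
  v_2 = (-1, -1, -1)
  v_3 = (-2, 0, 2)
Orthogonal basis:
  u_1 = (-1, -3, 1)
  u_2 = (-8/11, -2/11, -14/11)
  u_3 = (-2, 1, 1)

Apply the Gram-Schmidt recurrence
  u_1 = v_1
  u_i = v_i − Σ_{j<i} ((v_i · u_j) / (u_j · u_j)) · u_j.

Step by step this gives:
  u_1 = (-1, -3, 1)
  u_2 = (-8/11, -2/11, -14/11)
  u_3 = (-2, 1, 1)

Orthogonality check:
  u_2 · u_1 = 0 (should be 0)
  u_3 · u_1 = 0 (should be 0)
  u_3 · u_2 = 0 (should be 0)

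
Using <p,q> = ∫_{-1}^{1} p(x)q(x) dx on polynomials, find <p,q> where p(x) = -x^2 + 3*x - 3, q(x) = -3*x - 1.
<p,q> = 2/3

Expand the product: p(x)·q(x) = 3*x^3 - 8*x^2 + 6*x + 3.
∫_{-1}^{1} of each monomial x^k gives [2/(k+1) if k even, 0 if k odd]. Integrating term-by-term (or equivalently evaluating the antiderivative F(x) = 3*x^4/4 - 8*x^3/3 + 3*x^2 + 3*x at the endpoints):
  F(1) − F(−1) = 49/12 − (41/12) = 2/3.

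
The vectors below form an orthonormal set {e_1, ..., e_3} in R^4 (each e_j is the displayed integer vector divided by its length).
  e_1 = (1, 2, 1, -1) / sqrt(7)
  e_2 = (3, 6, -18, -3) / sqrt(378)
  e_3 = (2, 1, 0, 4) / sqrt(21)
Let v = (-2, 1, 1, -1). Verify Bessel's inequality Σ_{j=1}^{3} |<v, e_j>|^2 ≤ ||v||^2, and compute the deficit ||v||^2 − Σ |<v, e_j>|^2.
Σ |<v, e_j>|^2 = 7/2; ||v||^2 = 7; deficit = 7/2

Write each e_j = u_j / sqrt(<u_j, u_j>) where u_j is the displayed integer vector. Then <v, e_j> = <v, u_j> / sqrt(<u_j, u_j>), so |<v, e_j>|^2 = <v, u_j>^2 / <u_j, u_j>.
Coefficients: <v, e_1> = 2/sqrt(7), <v, e_2> = -15/sqrt(378), <v, e_3> = -7/sqrt(21).
Square and sum: Σ |<v, e_j>|^2 = 7/2.
Compute ||v||^2 = v·v = 7.
Deficit = 7 − 7/2 = 7/2 ≥ 0, confirming Bessel's inequality. (The deficit equals ||v − Σ <v,e_j> e_j||^2, the squared distance from v to span{e_j}.)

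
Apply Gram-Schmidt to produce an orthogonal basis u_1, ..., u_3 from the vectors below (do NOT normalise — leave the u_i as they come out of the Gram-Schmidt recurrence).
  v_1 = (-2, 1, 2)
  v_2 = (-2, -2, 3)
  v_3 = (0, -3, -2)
Orthogonal basis:
  u_1 = (-2, 1, 2)
  u_2 = (-2/9, -26/9, 11/9)
  u_3 = (-126/89, -36/89, -108/89)

Apply the Gram-Schmidt recurrence
  u_1 = v_1
  u_i = v_i − Σ_{j<i} ((v_i · u_j) / (u_j · u_j)) · u_j.

Step by step this gives:
  u_1 = (-2, 1, 2)
  u_2 = (-2/9, -26/9, 11/9)
  u_3 = (-126/89, -36/89, -108/89)

Orthogonality check:
  u_2 · u_1 = 0 (should be 0)
  u_3 · u_1 = 0 (should be 0)
  u_3 · u_2 = 0 (should be 0)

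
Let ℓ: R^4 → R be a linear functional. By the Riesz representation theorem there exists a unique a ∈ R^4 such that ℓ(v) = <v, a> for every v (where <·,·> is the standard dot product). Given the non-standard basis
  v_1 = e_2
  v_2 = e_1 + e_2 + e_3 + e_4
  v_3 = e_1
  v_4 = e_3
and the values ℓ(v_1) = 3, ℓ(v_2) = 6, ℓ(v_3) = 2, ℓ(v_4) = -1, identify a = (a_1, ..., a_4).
a = (2, 3, -1, 2)

Write a = (a_1, ..., a_4) in the standard basis. For each basis vector v_i, ℓ(v_i) = <v_i, a> is a linear equation in the a_j's. Collect the n equations into a matrix system V a = ℓ, where row i of V is v_i (expressed in the standard basis). Since V is invertible (lower-triangular with 1s on the diagonal, up to permutation), solve by back-substitution:
  V =
[[0, 1, 0, 0],
 [1, 1, 1, 1],
 [1, 0, 0, 0],
 [0, 0, 1, 0]]
  V a = (3, 6, 2, -1)
Solving gives a = (2, 3, -1, 2).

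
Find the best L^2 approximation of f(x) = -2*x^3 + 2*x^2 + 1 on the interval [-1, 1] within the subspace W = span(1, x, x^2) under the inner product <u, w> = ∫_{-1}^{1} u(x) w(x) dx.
g(x) = 2*x^2 - 6*x/5 + 1

The best approximation g ∈ W is the orthogonal projection of f onto W. Writing g = a_0 + a_1 x + a_2 x^2, the coefficients solve the normal equations G · a = b where
  G_{ij} = <φ_i, φ_j> and b_i = <f, φ_i>, with φ_0 = 1, φ_1 = x, φ_2 = x^2.
G =
  [2, 0, 2/3]
  [0, 2/3, 0]
  [2/3, 0, 2/5],
b = (10/3, -4/5, 22/15).
Solving gives a_0 = 1, a_1 = -6/5, a_2 = 2, so
  g(x) = 2*x^2 - 6*x/5 + 1.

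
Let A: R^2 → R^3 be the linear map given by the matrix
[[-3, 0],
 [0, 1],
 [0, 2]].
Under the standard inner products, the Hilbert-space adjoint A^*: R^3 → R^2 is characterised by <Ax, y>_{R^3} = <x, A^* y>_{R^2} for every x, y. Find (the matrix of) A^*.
A^* = A^T =
[[-3, 0, 0],
 [0, 1, 2]]

For real matrices with standard dot products, the defining identity <Ax, y> = <x, A^* y> gives (Ax)^T y = x^T (A^*) y, i.e. x^T A^T y = x^T (A^*) y. Since this holds for all x, y, we must have A^* = A^T. Therefore
A^* =
[[-3, 0, 0],
 [0, 1, 2]].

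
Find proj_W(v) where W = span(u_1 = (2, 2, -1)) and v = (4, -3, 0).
proj_W(v) = (4/9, 4/9, -2/9)

Set up U = [u_1 | ... | u_1] ∈ R^(3×1). The projector onto W = col(U) is P = U (U^T U)^(-1) U^T.
Compute U^T U =
  [9],
and U^T v = (2).
Solve U^T U · c = U^T v for the coefficients: c = (2/9). The projection is proj_W(v) = U c.
Check: (v - proj_W(v)) · u_1 = 0  (should be 0).
Result: proj_W(v) = (4/9, 4/9, -2/9).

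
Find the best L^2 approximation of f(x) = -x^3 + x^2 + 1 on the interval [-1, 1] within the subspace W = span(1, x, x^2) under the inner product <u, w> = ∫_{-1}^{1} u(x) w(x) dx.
g(x) = x^2 - 3*x/5 + 1

The best approximation g ∈ W is the orthogonal projection of f onto W. Writing g = a_0 + a_1 x + a_2 x^2, the coefficients solve the normal equations G · a = b where
  G_{ij} = <φ_i, φ_j> and b_i = <f, φ_i>, with φ_0 = 1, φ_1 = x, φ_2 = x^2.
G =
  [2, 0, 2/3]
  [0, 2/3, 0]
  [2/3, 0, 2/5],
b = (8/3, -2/5, 16/15).
Solving gives a_0 = 1, a_1 = -3/5, a_2 = 1, so
  g(x) = x^2 - 3*x/5 + 1.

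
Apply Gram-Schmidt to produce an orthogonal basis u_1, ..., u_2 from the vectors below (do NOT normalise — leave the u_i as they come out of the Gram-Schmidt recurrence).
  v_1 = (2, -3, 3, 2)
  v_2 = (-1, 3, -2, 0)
Orthogonal basis:
  u_1 = (2, -3, 3, 2)
  u_2 = (4/13, 27/26, -1/26, 17/13)

Apply the Gram-Schmidt recurrence
  u_1 = v_1
  u_i = v_i − Σ_{j<i} ((v_i · u_j) / (u_j · u_j)) · u_j.

Step by step this gives:
  u_1 = (2, -3, 3, 2)
  u_2 = (4/13, 27/26, -1/26, 17/13)

Orthogonality check:
  u_2 · u_1 = 0 (should be 0)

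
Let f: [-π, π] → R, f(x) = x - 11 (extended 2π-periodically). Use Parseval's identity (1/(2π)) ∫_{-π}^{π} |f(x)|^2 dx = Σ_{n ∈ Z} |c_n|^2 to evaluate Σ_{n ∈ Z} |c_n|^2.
Σ |c_n|^2 = π^2/3 + 121

Expand and integrate term by term over [-π, π]:
  ∫ (x)^2 dx = 1·(2π^3/3); ∫ 2·1·(-11)·x dx = 0 (odd integrand); ∫ (-11)^2 dx = 121·2π.
So (1/(2π)) ∫_{-π}^{π} (x - 11)^2 dx = 1π^2/3 + 121 = π^2/3 + 121.
Parseval ⇒ Σ |c_n|^2 = π^2/3 + 121.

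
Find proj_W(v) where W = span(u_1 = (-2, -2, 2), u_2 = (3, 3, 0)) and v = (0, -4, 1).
proj_W(v) = (-2, -2, 1)

Set up U = [u_1 | ... | u_2] ∈ R^(3×2). The projector onto W = col(U) is P = U (U^T U)^(-1) U^T.
Compute U^T U =
  [12, -12]
  [-12, 18],
and U^T v = (10, -12).
Solve U^T U · c = U^T v for the coefficients: c = (1/2, -1/3). The projection is proj_W(v) = U c.
Check: (v - proj_W(v)) · u_1 = 0  (should be 0).
Check: (v - proj_W(v)) · u_2 = 0  (should be 0).
Result: proj_W(v) = (-2, -2, 1).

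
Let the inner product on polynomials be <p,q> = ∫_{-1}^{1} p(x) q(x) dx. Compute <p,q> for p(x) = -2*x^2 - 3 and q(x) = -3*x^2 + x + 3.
<p,q> = -68/5

Expand the product: p(x)·q(x) = 6*x^4 - 2*x^3 + 3*x^2 - 3*x - 9.
∫_{-1}^{1} of each monomial x^k gives [2/(k+1) if k even, 0 if k odd]. Integrating term-by-term (or equivalently evaluating the antiderivative F(x) = 6*x^5/5 - x^4/2 + x^3 - 3*x^2/2 - 9*x at the endpoints):
  F(1) − F(−1) = -44/5 − (24/5) = -68/5.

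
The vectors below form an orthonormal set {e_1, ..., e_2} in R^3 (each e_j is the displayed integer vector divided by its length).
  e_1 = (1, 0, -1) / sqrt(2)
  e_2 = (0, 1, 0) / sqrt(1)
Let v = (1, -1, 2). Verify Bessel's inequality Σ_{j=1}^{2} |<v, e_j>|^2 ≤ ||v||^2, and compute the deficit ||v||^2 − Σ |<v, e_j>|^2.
Σ |<v, e_j>|^2 = 3/2; ||v||^2 = 6; deficit = 9/2

Write each e_j = u_j / sqrt(<u_j, u_j>) where u_j is the displayed integer vector. Then <v, e_j> = <v, u_j> / sqrt(<u_j, u_j>), so |<v, e_j>|^2 = <v, u_j>^2 / <u_j, u_j>.
Coefficients: <v, e_1> = -1/sqrt(2), <v, e_2> = -1/sqrt(1).
Square and sum: Σ |<v, e_j>|^2 = 3/2.
Compute ||v||^2 = v·v = 6.
Deficit = 6 − 3/2 = 9/2 ≥ 0, confirming Bessel's inequality. (The deficit equals ||v − Σ <v,e_j> e_j||^2, the squared distance from v to span{e_j}.)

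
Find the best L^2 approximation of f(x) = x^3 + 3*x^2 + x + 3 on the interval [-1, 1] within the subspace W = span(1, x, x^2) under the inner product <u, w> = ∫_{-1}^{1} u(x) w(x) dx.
g(x) = 3*x^2 + 8*x/5 + 3

The best approximation g ∈ W is the orthogonal projection of f onto W. Writing g = a_0 + a_1 x + a_2 x^2, the coefficients solve the normal equations G · a = b where
  G_{ij} = <φ_i, φ_j> and b_i = <f, φ_i>, with φ_0 = 1, φ_1 = x, φ_2 = x^2.
G =
  [2, 0, 2/3]
  [0, 2/3, 0]
  [2/3, 0, 2/5],
b = (8, 16/15, 16/5).
Solving gives a_0 = 3, a_1 = 8/5, a_2 = 3, so
  g(x) = 3*x^2 + 8*x/5 + 3.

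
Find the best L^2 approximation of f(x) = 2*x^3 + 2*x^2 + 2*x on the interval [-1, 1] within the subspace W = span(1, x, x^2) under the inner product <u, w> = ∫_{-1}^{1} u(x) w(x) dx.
g(x) = 2*x^2 + 16*x/5

The best approximation g ∈ W is the orthogonal projection of f onto W. Writing g = a_0 + a_1 x + a_2 x^2, the coefficients solve the normal equations G · a = b where
  G_{ij} = <φ_i, φ_j> and b_i = <f, φ_i>, with φ_0 = 1, φ_1 = x, φ_2 = x^2.
G =
  [2, 0, 2/3]
  [0, 2/3, 0]
  [2/3, 0, 2/5],
b = (4/3, 32/15, 4/5).
Solving gives a_0 = 0, a_1 = 16/5, a_2 = 2, so
  g(x) = 2*x^2 + 16*x/5.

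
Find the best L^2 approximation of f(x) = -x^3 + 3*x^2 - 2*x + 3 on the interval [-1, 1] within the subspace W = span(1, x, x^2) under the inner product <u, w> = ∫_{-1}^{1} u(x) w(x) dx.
g(x) = 3*x^2 - 13*x/5 + 3

The best approximation g ∈ W is the orthogonal projection of f onto W. Writing g = a_0 + a_1 x + a_2 x^2, the coefficients solve the normal equations G · a = b where
  G_{ij} = <φ_i, φ_j> and b_i = <f, φ_i>, with φ_0 = 1, φ_1 = x, φ_2 = x^2.
G =
  [2, 0, 2/3]
  [0, 2/3, 0]
  [2/3, 0, 2/5],
b = (8, -26/15, 16/5).
Solving gives a_0 = 3, a_1 = -13/5, a_2 = 3, so
  g(x) = 3*x^2 - 13*x/5 + 3.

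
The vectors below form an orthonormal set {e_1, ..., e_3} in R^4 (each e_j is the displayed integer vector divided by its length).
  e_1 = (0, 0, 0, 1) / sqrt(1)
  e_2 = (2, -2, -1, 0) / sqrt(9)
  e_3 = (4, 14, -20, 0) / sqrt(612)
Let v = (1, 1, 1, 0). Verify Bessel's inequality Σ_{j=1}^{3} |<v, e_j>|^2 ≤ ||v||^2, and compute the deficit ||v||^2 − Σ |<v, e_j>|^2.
Σ |<v, e_j>|^2 = 2/17; ||v||^2 = 3; deficit = 49/17

Write each e_j = u_j / sqrt(<u_j, u_j>) where u_j is the displayed integer vector. Then <v, e_j> = <v, u_j> / sqrt(<u_j, u_j>), so |<v, e_j>|^2 = <v, u_j>^2 / <u_j, u_j>.
Coefficients: <v, e_1> = 0/sqrt(1), <v, e_2> = -1/sqrt(9), <v, e_3> = -2/sqrt(612).
Square and sum: Σ |<v, e_j>|^2 = 2/17.
Compute ||v||^2 = v·v = 3.
Deficit = 3 − 2/17 = 49/17 ≥ 0, confirming Bessel's inequality. (The deficit equals ||v − Σ <v,e_j> e_j||^2, the squared distance from v to span{e_j}.)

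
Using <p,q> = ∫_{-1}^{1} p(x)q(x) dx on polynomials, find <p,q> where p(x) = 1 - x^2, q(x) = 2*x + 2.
<p,q> = 8/3

Expand the product: p(x)·q(x) = -2*x^3 - 2*x^2 + 2*x + 2.
∫_{-1}^{1} of each monomial x^k gives [2/(k+1) if k even, 0 if k odd]. Integrating term-by-term (or equivalently evaluating the antiderivative F(x) = -x^4/2 - 2*x^3/3 + x^2 + 2*x at the endpoints):
  F(1) − F(−1) = 11/6 − (-5/6) = 8/3.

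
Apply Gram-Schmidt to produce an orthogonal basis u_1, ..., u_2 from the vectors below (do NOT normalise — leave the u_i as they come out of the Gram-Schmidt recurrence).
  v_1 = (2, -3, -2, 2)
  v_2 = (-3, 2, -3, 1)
Orthogonal basis:
  u_1 = (2, -3, -2, 2)
  u_2 = (-55/21, 10/7, -71/21, 29/21)

Apply the Gram-Schmidt recurrence
  u_1 = v_1
  u_i = v_i − Σ_{j<i} ((v_i · u_j) / (u_j · u_j)) · u_j.

Step by step this gives:
  u_1 = (2, -3, -2, 2)
  u_2 = (-55/21, 10/7, -71/21, 29/21)

Orthogonality check:
  u_2 · u_1 = 0 (should be 0)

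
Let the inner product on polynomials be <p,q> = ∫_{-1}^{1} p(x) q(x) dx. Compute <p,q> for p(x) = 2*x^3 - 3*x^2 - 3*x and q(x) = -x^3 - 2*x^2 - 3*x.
<p,q> = 232/35

Expand the product: p(x)·q(x) = -2*x^6 - x^5 + 3*x^4 + 15*x^3 + 9*x^2.
∫_{-1}^{1} of each monomial x^k gives [2/(k+1) if k even, 0 if k odd]. Integrating term-by-term (or equivalently evaluating the antiderivative F(x) = -2*x^7/7 - x^6/6 + 3*x^5/5 + 15*x^4/4 + 3*x^3 at the endpoints):
  F(1) − F(−1) = 2897/420 − (113/420) = 232/35.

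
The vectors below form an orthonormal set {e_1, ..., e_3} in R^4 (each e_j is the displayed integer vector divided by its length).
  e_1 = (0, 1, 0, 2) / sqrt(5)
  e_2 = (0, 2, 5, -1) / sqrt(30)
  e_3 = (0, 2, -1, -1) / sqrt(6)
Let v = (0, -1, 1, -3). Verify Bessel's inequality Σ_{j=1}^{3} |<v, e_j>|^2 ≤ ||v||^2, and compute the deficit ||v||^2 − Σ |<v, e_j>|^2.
Σ |<v, e_j>|^2 = 11; ||v||^2 = 11; deficit = 0

Write each e_j = u_j / sqrt(<u_j, u_j>) where u_j is the displayed integer vector. Then <v, e_j> = <v, u_j> / sqrt(<u_j, u_j>), so |<v, e_j>|^2 = <v, u_j>^2 / <u_j, u_j>.
Coefficients: <v, e_1> = -7/sqrt(5), <v, e_2> = 6/sqrt(30), <v, e_3> = 0/sqrt(6).
Square and sum: Σ |<v, e_j>|^2 = 11.
Compute ||v||^2 = v·v = 11.
Deficit = 11 − 11 = 0 ≥ 0, confirming Bessel's inequality. (The deficit equals ||v − Σ <v,e_j> e_j||^2, the squared distance from v to span{e_j}.)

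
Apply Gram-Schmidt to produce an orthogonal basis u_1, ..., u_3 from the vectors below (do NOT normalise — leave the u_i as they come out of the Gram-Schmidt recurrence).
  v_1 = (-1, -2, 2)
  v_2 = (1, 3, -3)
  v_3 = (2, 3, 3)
Orthogonal basis:
  u_1 = (-1, -2, 2)
  u_2 = (-4/9, 1/9, -1/9)
  u_3 = (0, 3, 3)

Apply the Gram-Schmidt recurrence
  u_1 = v_1
  u_i = v_i − Σ_{j<i} ((v_i · u_j) / (u_j · u_j)) · u_j.

Step by step this gives:
  u_1 = (-1, -2, 2)
  u_2 = (-4/9, 1/9, -1/9)
  u_3 = (0, 3, 3)

Orthogonality check:
  u_2 · u_1 = 0 (should be 0)
  u_3 · u_1 = 0 (should be 0)
  u_3 · u_2 = 0 (should be 0)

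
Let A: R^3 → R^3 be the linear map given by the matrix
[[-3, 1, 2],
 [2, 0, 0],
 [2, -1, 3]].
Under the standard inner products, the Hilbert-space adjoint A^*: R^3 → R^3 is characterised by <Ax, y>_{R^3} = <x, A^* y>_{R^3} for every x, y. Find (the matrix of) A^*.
A^* = A^T =
[[-3, 2, 2],
 [1, 0, -1],
 [2, 0, 3]]

For real matrices with standard dot products, the defining identity <Ax, y> = <x, A^* y> gives (Ax)^T y = x^T (A^*) y, i.e. x^T A^T y = x^T (A^*) y. Since this holds for all x, y, we must have A^* = A^T. Therefore
A^* =
[[-3, 2, 2],
 [1, 0, -1],
 [2, 0, 3]].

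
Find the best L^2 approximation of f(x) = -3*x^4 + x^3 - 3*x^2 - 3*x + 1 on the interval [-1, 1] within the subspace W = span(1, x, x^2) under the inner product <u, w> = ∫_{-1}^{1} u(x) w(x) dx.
g(x) = -39*x^2/7 - 12*x/5 + 44/35

The best approximation g ∈ W is the orthogonal projection of f onto W. Writing g = a_0 + a_1 x + a_2 x^2, the coefficients solve the normal equations G · a = b where
  G_{ij} = <φ_i, φ_j> and b_i = <f, φ_i>, with φ_0 = 1, φ_1 = x, φ_2 = x^2.
G =
  [2, 0, 2/3]
  [0, 2/3, 0]
  [2/3, 0, 2/5],
b = (-6/5, -8/5, -146/105).
Solving gives a_0 = 44/35, a_1 = -12/5, a_2 = -39/7, so
  g(x) = -39*x^2/7 - 12*x/5 + 44/35.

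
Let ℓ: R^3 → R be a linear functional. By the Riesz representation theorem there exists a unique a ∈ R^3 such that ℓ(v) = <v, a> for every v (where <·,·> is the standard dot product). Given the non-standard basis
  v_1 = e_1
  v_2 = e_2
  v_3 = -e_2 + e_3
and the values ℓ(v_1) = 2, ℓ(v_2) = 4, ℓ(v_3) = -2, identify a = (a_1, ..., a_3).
a = (2, 4, 2)

Write a = (a_1, ..., a_3) in the standard basis. For each basis vector v_i, ℓ(v_i) = <v_i, a> is a linear equation in the a_j's. Collect the n equations into a matrix system V a = ℓ, where row i of V is v_i (expressed in the standard basis). Since V is invertible (lower-triangular with 1s on the diagonal, up to permutation), solve by back-substitution:
  V =
[[1, 0, 0],
 [0, 1, 0],
 [0, -1, 1]]
  V a = (2, 4, -2)
Solving gives a = (2, 4, 2).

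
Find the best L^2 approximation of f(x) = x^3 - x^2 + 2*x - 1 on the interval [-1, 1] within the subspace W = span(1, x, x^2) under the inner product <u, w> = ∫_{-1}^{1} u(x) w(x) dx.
g(x) = -x^2 + 13*x/5 - 1

The best approximation g ∈ W is the orthogonal projection of f onto W. Writing g = a_0 + a_1 x + a_2 x^2, the coefficients solve the normal equations G · a = b where
  G_{ij} = <φ_i, φ_j> and b_i = <f, φ_i>, with φ_0 = 1, φ_1 = x, φ_2 = x^2.
G =
  [2, 0, 2/3]
  [0, 2/3, 0]
  [2/3, 0, 2/5],
b = (-8/3, 26/15, -16/15).
Solving gives a_0 = -1, a_1 = 13/5, a_2 = -1, so
  g(x) = -x^2 + 13*x/5 - 1.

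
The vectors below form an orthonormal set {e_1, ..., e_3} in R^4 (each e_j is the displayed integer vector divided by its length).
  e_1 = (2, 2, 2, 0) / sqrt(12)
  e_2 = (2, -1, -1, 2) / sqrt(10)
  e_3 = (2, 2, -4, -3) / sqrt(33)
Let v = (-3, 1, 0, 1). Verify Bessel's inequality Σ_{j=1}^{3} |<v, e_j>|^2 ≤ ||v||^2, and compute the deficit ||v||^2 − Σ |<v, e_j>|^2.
Σ |<v, e_j>|^2 = 117/22; ||v||^2 = 11; deficit = 125/22

Write each e_j = u_j / sqrt(<u_j, u_j>) where u_j is the displayed integer vector. Then <v, e_j> = <v, u_j> / sqrt(<u_j, u_j>), so |<v, e_j>|^2 = <v, u_j>^2 / <u_j, u_j>.
Coefficients: <v, e_1> = -4/sqrt(12), <v, e_2> = -5/sqrt(10), <v, e_3> = -7/sqrt(33).
Square and sum: Σ |<v, e_j>|^2 = 117/22.
Compute ||v||^2 = v·v = 11.
Deficit = 11 − 117/22 = 125/22 ≥ 0, confirming Bessel's inequality. (The deficit equals ||v − Σ <v,e_j> e_j||^2, the squared distance from v to span{e_j}.)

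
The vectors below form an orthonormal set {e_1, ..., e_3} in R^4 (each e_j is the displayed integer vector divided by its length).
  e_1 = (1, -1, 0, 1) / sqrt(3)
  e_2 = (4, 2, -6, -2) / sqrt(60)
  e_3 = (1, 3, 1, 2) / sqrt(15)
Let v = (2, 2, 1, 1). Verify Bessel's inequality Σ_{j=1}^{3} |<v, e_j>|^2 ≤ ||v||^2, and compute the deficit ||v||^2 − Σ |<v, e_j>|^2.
Σ |<v, e_j>|^2 = 26/3; ||v||^2 = 10; deficit = 4/3

Write each e_j = u_j / sqrt(<u_j, u_j>) where u_j is the displayed integer vector. Then <v, e_j> = <v, u_j> / sqrt(<u_j, u_j>), so |<v, e_j>|^2 = <v, u_j>^2 / <u_j, u_j>.
Coefficients: <v, e_1> = 1/sqrt(3), <v, e_2> = 4/sqrt(60), <v, e_3> = 11/sqrt(15).
Square and sum: Σ |<v, e_j>|^2 = 26/3.
Compute ||v||^2 = v·v = 10.
Deficit = 10 − 26/3 = 4/3 ≥ 0, confirming Bessel's inequality. (The deficit equals ||v − Σ <v,e_j> e_j||^2, the squared distance from v to span{e_j}.)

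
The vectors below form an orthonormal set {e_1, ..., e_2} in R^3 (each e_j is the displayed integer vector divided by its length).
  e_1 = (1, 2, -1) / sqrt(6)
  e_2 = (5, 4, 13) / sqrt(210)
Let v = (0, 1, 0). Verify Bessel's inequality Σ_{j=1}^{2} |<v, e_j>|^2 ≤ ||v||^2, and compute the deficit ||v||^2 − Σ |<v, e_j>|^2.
Σ |<v, e_j>|^2 = 26/35; ||v||^2 = 1; deficit = 9/35

Write each e_j = u_j / sqrt(<u_j, u_j>) where u_j is the displayed integer vector. Then <v, e_j> = <v, u_j> / sqrt(<u_j, u_j>), so |<v, e_j>|^2 = <v, u_j>^2 / <u_j, u_j>.
Coefficients: <v, e_1> = 2/sqrt(6), <v, e_2> = 4/sqrt(210).
Square and sum: Σ |<v, e_j>|^2 = 26/35.
Compute ||v||^2 = v·v = 1.
Deficit = 1 − 26/35 = 9/35 ≥ 0, confirming Bessel's inequality. (The deficit equals ||v − Σ <v,e_j> e_j||^2, the squared distance from v to span{e_j}.)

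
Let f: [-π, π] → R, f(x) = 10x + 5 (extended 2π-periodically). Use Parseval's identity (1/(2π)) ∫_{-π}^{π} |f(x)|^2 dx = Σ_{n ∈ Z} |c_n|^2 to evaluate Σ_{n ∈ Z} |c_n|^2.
Σ |c_n|^2 = 100π^2/3 + 25

Expand and integrate term by term over [-π, π]:
  ∫ (10x)^2 dx = 100·(2π^3/3); ∫ 2·10·(5)·x dx = 0 (odd integrand); ∫ 5^2 dx = 25·2π.
So (1/(2π)) ∫_{-π}^{π} (10x + 5)^2 dx = 100π^2/3 + 25 = 100π^2/3 + 25.
Parseval ⇒ Σ |c_n|^2 = 100π^2/3 + 25.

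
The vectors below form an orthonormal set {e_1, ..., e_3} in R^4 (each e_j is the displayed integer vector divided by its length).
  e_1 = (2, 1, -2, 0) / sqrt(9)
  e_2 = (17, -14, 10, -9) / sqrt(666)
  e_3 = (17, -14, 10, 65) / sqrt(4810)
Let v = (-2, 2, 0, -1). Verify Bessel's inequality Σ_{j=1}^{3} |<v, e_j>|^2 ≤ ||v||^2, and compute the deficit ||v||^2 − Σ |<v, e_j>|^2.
Σ |<v, e_j>|^2 = 521/65; ||v||^2 = 9; deficit = 64/65

Write each e_j = u_j / sqrt(<u_j, u_j>) where u_j is the displayed integer vector. Then <v, e_j> = <v, u_j> / sqrt(<u_j, u_j>), so |<v, e_j>|^2 = <v, u_j>^2 / <u_j, u_j>.
Coefficients: <v, e_1> = -2/sqrt(9), <v, e_2> = -53/sqrt(666), <v, e_3> = -127/sqrt(4810).
Square and sum: Σ |<v, e_j>|^2 = 521/65.
Compute ||v||^2 = v·v = 9.
Deficit = 9 − 521/65 = 64/65 ≥ 0, confirming Bessel's inequality. (The deficit equals ||v − Σ <v,e_j> e_j||^2, the squared distance from v to span{e_j}.)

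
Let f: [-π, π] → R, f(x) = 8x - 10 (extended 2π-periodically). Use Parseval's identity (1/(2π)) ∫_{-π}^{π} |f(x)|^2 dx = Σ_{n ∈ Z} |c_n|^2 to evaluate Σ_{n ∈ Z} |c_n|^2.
Σ |c_n|^2 = 64π^2/3 + 100

Expand and integrate term by term over [-π, π]:
  ∫ (8x)^2 dx = 64·(2π^3/3); ∫ 2·8·(-10)·x dx = 0 (odd integrand); ∫ (-10)^2 dx = 100·2π.
So (1/(2π)) ∫_{-π}^{π} (8x - 10)^2 dx = 64π^2/3 + 100 = 64π^2/3 + 100.
Parseval ⇒ Σ |c_n|^2 = 64π^2/3 + 100.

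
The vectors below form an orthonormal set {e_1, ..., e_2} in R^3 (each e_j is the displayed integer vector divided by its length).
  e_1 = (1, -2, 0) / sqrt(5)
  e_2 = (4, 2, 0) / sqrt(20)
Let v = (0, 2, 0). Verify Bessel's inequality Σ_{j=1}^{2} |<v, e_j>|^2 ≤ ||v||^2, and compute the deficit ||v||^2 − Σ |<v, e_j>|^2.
Σ |<v, e_j>|^2 = 4; ||v||^2 = 4; deficit = 0

Write each e_j = u_j / sqrt(<u_j, u_j>) where u_j is the displayed integer vector. Then <v, e_j> = <v, u_j> / sqrt(<u_j, u_j>), so |<v, e_j>|^2 = <v, u_j>^2 / <u_j, u_j>.
Coefficients: <v, e_1> = -4/sqrt(5), <v, e_2> = 4/sqrt(20).
Square and sum: Σ |<v, e_j>|^2 = 4.
Compute ||v||^2 = v·v = 4.
Deficit = 4 − 4 = 0 ≥ 0, confirming Bessel's inequality. (The deficit equals ||v − Σ <v,e_j> e_j||^2, the squared distance from v to span{e_j}.)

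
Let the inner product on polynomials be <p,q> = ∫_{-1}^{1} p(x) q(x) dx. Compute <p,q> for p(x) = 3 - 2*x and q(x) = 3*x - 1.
<p,q> = -10

Expand the product: p(x)·q(x) = -6*x^2 + 11*x - 3.
∫_{-1}^{1} of each monomial x^k gives [2/(k+1) if k even, 0 if k odd]. Integrating term-by-term (or equivalently evaluating the antiderivative F(x) = -2*x^3 + 11*x^2/2 - 3*x at the endpoints):
  F(1) − F(−1) = 1/2 − (21/2) = -10.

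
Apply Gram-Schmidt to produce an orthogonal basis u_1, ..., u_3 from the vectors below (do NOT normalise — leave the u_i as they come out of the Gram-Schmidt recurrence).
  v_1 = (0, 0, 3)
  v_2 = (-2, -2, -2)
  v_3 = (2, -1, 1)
Orthogonal basis:
  u_1 = (0, 0, 3)
  u_2 = (-2, -2, 0)
  u_3 = (3/2, -3/2, 0)

Apply the Gram-Schmidt recurrence
  u_1 = v_1
  u_i = v_i − Σ_{j<i} ((v_i · u_j) / (u_j · u_j)) · u_j.

Step by step this gives:
  u_1 = (0, 0, 3)
  u_2 = (-2, -2, 0)
  u_3 = (3/2, -3/2, 0)

Orthogonality check:
  u_2 · u_1 = 0 (should be 0)
  u_3 · u_1 = 0 (should be 0)
  u_3 · u_2 = 0 (should be 0)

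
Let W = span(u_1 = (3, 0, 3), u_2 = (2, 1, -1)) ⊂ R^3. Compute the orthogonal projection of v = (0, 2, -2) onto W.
proj_W(v) = (4/11, 10/11, -26/11)

Set up U = [u_1 | ... | u_2] ∈ R^(3×2). The projector onto W = col(U) is P = U (U^T U)^(-1) U^T.
Compute U^T U =
  [18, 3]
  [3, 6],
and U^T v = (-6, 4).
Solve U^T U · c = U^T v for the coefficients: c = (-16/33, 10/11). The projection is proj_W(v) = U c.
Check: (v - proj_W(v)) · u_1 = 0  (should be 0).
Check: (v - proj_W(v)) · u_2 = 0  (should be 0).
Result: proj_W(v) = (4/11, 10/11, -26/11).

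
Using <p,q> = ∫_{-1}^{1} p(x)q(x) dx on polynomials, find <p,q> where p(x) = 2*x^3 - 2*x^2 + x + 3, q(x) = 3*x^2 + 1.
<p,q> = 124/15

Expand the product: p(x)·q(x) = 6*x^5 - 6*x^4 + 5*x^3 + 7*x^2 + x + 3.
∫_{-1}^{1} of each monomial x^k gives [2/(k+1) if k even, 0 if k odd]. Integrating term-by-term (or equivalently evaluating the antiderivative F(x) = x^6 - 6*x^5/5 + 5*x^4/4 + 7*x^3/3 + x^2/2 + 3*x at the endpoints):
  F(1) − F(−1) = 413/60 − (-83/60) = 124/15.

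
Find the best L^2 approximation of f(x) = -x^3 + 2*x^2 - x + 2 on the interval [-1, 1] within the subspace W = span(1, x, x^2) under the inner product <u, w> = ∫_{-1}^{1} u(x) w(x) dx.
g(x) = 2*x^2 - 8*x/5 + 2

The best approximation g ∈ W is the orthogonal projection of f onto W. Writing g = a_0 + a_1 x + a_2 x^2, the coefficients solve the normal equations G · a = b where
  G_{ij} = <φ_i, φ_j> and b_i = <f, φ_i>, with φ_0 = 1, φ_1 = x, φ_2 = x^2.
G =
  [2, 0, 2/3]
  [0, 2/3, 0]
  [2/3, 0, 2/5],
b = (16/3, -16/15, 32/15).
Solving gives a_0 = 2, a_1 = -8/5, a_2 = 2, so
  g(x) = 2*x^2 - 8*x/5 + 2.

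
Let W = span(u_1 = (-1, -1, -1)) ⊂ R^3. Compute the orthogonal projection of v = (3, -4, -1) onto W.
proj_W(v) = (-2/3, -2/3, -2/3)

Set up U = [u_1 | ... | u_1] ∈ R^(3×1). The projector onto W = col(U) is P = U (U^T U)^(-1) U^T.
Compute U^T U =
  [3],
and U^T v = (2).
Solve U^T U · c = U^T v for the coefficients: c = (2/3). The projection is proj_W(v) = U c.
Check: (v - proj_W(v)) · u_1 = 0  (should be 0).
Result: proj_W(v) = (-2/3, -2/3, -2/3).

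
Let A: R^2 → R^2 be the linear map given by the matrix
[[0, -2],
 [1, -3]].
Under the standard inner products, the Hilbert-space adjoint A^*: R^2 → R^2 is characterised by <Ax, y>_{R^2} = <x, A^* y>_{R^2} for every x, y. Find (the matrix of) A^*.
A^* = A^T =
[[0, 1],
 [-2, -3]]

For real matrices with standard dot products, the defining identity <Ax, y> = <x, A^* y> gives (Ax)^T y = x^T (A^*) y, i.e. x^T A^T y = x^T (A^*) y. Since this holds for all x, y, we must have A^* = A^T. Therefore
A^* =
[[0, 1],
 [-2, -3]].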